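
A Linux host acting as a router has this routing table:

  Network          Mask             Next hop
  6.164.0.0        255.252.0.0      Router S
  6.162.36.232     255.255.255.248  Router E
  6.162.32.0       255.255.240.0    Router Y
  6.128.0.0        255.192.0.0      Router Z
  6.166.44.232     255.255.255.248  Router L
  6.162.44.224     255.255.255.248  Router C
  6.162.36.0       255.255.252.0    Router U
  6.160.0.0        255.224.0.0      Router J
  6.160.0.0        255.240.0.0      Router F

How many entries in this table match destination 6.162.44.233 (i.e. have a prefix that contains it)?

Prefixes containing 6.162.44.233:
  6.128.0.0/10 (6.128.0.0 - 6.191.255.255)
  6.160.0.0/11 (6.160.0.0 - 6.191.255.255)
  6.160.0.0/12 (6.160.0.0 - 6.175.255.255)
  6.162.32.0/20 (6.162.32.0 - 6.162.47.255)
Total matching entries: 4.

4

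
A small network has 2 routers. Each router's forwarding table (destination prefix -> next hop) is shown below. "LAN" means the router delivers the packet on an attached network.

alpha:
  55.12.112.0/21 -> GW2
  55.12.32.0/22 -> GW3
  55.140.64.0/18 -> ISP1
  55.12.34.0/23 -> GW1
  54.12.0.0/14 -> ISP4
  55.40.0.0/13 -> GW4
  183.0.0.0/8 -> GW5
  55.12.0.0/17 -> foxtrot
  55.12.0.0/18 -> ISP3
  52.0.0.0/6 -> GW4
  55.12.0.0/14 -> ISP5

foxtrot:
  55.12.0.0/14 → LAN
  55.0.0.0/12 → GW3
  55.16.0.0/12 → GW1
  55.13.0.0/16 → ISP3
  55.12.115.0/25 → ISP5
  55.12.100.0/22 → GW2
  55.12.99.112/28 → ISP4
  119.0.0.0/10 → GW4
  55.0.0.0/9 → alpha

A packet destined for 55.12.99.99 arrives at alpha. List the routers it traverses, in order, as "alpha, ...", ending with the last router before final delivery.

alpha, foxtrot

At alpha: longest match for 55.12.99.99 is 55.12.0.0/17 -> foxtrot
At foxtrot: longest match for 55.12.99.99 is 55.12.0.0/14 -> LAN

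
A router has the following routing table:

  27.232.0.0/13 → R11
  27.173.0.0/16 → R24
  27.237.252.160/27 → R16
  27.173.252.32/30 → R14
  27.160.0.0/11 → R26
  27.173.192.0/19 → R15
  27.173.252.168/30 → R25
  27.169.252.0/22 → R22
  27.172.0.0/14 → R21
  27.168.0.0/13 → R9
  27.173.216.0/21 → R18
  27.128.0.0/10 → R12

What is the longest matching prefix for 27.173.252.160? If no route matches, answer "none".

Entries matching 27.173.252.160:
  27.128.0.0/10 (27.128.0.0 - 27.191.255.255)
  27.160.0.0/11 (27.160.0.0 - 27.191.255.255)
  27.168.0.0/13 (27.168.0.0 - 27.175.255.255)
  27.172.0.0/14 (27.172.0.0 - 27.175.255.255)
  27.173.0.0/16 (27.173.0.0 - 27.173.255.255)
Most specific is 27.173.0.0/16.

27.173.0.0/16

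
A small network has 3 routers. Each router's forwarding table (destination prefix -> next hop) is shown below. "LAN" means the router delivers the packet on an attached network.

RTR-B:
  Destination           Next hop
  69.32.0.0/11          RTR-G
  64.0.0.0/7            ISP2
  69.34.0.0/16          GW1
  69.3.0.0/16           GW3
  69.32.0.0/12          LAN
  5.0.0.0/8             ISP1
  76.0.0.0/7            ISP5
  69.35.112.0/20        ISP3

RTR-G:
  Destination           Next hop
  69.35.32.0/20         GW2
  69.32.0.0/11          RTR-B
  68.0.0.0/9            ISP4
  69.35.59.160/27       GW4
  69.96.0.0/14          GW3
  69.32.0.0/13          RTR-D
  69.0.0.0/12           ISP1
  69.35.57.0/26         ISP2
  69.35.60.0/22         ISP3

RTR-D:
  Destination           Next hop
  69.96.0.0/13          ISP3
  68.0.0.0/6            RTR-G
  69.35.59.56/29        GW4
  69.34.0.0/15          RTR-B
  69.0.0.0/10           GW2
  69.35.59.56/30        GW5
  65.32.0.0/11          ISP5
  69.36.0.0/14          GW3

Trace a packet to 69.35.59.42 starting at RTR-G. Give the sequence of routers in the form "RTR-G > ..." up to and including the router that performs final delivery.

At RTR-G: longest match for 69.35.59.42 is 69.32.0.0/13 -> RTR-D
At RTR-D: longest match for 69.35.59.42 is 69.34.0.0/15 -> RTR-B
At RTR-B: longest match for 69.35.59.42 is 69.32.0.0/12 -> LAN

RTR-G > RTR-D > RTR-B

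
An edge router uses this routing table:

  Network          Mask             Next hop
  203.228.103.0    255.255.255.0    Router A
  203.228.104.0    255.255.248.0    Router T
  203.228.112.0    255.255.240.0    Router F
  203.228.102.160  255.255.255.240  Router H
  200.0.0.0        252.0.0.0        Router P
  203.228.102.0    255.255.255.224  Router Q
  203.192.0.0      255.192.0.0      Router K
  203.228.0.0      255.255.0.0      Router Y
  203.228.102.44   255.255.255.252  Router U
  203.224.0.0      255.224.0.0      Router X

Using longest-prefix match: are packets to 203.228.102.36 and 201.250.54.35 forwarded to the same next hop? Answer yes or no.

203.228.102.36: longest match 203.228.0.0/16 -> Router Y
201.250.54.35: longest match 200.0.0.0/6 -> Router P

no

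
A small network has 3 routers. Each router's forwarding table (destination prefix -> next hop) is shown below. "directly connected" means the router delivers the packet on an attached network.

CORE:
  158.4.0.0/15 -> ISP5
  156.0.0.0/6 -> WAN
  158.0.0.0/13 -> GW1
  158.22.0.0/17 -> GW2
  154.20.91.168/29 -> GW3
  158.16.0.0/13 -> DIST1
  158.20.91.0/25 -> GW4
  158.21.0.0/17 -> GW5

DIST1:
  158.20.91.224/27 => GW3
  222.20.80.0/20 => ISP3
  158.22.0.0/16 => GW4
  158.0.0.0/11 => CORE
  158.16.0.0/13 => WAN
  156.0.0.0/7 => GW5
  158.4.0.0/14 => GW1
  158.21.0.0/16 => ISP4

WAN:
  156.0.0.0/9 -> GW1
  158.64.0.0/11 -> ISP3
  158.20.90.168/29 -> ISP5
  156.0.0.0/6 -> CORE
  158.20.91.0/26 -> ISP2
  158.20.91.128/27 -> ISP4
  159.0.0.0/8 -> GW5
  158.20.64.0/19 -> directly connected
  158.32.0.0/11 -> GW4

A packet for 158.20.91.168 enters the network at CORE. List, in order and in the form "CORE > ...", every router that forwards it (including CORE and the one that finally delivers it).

At CORE: longest match for 158.20.91.168 is 158.16.0.0/13 -> DIST1
At DIST1: longest match for 158.20.91.168 is 158.16.0.0/13 -> WAN
At WAN: longest match for 158.20.91.168 is 158.20.64.0/19 -> directly connected

CORE > DIST1 > WAN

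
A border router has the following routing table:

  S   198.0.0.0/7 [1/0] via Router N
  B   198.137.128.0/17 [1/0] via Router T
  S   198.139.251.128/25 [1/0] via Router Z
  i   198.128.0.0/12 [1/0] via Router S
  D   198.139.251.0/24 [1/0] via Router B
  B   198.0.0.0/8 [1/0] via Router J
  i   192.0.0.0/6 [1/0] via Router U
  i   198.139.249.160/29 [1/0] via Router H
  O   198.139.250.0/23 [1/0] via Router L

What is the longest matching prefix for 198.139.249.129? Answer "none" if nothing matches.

Entries matching 198.139.249.129:
  198.0.0.0/7 (198.0.0.0 - 199.255.255.255)
  198.0.0.0/8 (198.0.0.0 - 198.255.255.255)
  198.128.0.0/12 (198.128.0.0 - 198.143.255.255)
Most specific is 198.128.0.0/12.

198.128.0.0/12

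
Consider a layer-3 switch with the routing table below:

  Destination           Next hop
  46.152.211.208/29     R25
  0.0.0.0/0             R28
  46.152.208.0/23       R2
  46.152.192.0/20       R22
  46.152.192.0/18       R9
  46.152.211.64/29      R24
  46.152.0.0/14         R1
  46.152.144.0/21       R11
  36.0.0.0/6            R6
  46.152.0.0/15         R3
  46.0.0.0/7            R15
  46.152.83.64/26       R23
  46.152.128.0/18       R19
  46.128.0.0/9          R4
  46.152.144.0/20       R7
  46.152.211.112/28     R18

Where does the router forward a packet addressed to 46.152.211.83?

Routes whose prefix contains 46.152.211.83:
  0.0.0.0/0 (default, matches everything) -> R28
  46.0.0.0/7 (46.0.0.0 - 47.255.255.255) -> R15
  46.128.0.0/9 (46.128.0.0 - 46.255.255.255) -> R4
  46.152.0.0/14 (46.152.0.0 - 46.155.255.255) -> R1
  46.152.0.0/15 (46.152.0.0 - 46.153.255.255) -> R3
  46.152.192.0/18 (46.152.192.0 - 46.152.255.255) -> R9
More-specific entries that do NOT match:
  46.152.211.208/29 (46.152.211.208 - 46.152.211.215) does not contain 46.152.211.83
  46.152.211.64/29 (46.152.211.64 - 46.152.211.71) does not contain 46.152.211.83
  46.152.211.112/28 (46.152.211.112 - 46.152.211.127) does not contain 46.152.211.83
  46.152.83.64/26 (46.152.83.64 - 46.152.83.127) does not contain 46.152.211.83
  46.152.208.0/23 (46.152.208.0 - 46.152.209.255) does not contain 46.152.211.83
  46.152.144.0/21 (46.152.144.0 - 46.152.151.255) does not contain 46.152.211.83
  46.152.192.0/20 (46.152.192.0 - 46.152.207.255) does not contain 46.152.211.83
  46.152.144.0/20 (46.152.144.0 - 46.152.159.255) does not contain 46.152.211.83
Longest matching prefix is /18 -> next hop R9.

R9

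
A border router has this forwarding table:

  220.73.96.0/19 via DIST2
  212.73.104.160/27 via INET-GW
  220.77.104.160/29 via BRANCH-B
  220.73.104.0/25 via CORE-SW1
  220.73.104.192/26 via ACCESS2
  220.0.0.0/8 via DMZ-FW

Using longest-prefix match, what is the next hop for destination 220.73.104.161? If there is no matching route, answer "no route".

DIST2

Routes whose prefix contains 220.73.104.161:
  220.0.0.0/8 (220.0.0.0 - 220.255.255.255) -> DMZ-FW
  220.73.96.0/19 (220.73.96.0 - 220.73.127.255) -> DIST2
More-specific entries that do NOT match:
  220.77.104.160/29 (220.77.104.160 - 220.77.104.167) does not contain 220.73.104.161
  212.73.104.160/27 (212.73.104.160 - 212.73.104.191) does not contain 220.73.104.161
  220.73.104.192/26 (220.73.104.192 - 220.73.104.255) does not contain 220.73.104.161
  220.73.104.0/25 (220.73.104.0 - 220.73.104.127) does not contain 220.73.104.161
Longest matching prefix is /19 -> next hop DIST2.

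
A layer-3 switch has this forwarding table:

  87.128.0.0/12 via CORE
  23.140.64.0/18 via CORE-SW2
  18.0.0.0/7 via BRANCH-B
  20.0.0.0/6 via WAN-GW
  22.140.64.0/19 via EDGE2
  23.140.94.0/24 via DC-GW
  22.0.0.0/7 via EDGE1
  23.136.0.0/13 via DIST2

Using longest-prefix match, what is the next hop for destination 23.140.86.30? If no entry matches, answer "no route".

CORE-SW2

Routes whose prefix contains 23.140.86.30:
  20.0.0.0/6 (20.0.0.0 - 23.255.255.255) -> WAN-GW
  22.0.0.0/7 (22.0.0.0 - 23.255.255.255) -> EDGE1
  23.136.0.0/13 (23.136.0.0 - 23.143.255.255) -> DIST2
  23.140.64.0/18 (23.140.64.0 - 23.140.127.255) -> CORE-SW2
More-specific entries that do NOT match:
  23.140.94.0/24 (23.140.94.0 - 23.140.94.255) does not contain 23.140.86.30
  22.140.64.0/19 (22.140.64.0 - 22.140.95.255) does not contain 23.140.86.30
Longest matching prefix is /18 -> next hop CORE-SW2.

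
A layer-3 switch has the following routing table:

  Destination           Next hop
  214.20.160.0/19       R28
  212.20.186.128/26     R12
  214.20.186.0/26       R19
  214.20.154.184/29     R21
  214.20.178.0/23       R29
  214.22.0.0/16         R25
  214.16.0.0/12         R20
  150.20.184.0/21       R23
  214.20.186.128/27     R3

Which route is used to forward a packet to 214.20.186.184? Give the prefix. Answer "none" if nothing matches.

214.20.160.0/19

Entries matching 214.20.186.184:
  214.16.0.0/12 (214.16.0.0 - 214.31.255.255)
  214.20.160.0/19 (214.20.160.0 - 214.20.191.255)
Most specific is 214.20.160.0/19.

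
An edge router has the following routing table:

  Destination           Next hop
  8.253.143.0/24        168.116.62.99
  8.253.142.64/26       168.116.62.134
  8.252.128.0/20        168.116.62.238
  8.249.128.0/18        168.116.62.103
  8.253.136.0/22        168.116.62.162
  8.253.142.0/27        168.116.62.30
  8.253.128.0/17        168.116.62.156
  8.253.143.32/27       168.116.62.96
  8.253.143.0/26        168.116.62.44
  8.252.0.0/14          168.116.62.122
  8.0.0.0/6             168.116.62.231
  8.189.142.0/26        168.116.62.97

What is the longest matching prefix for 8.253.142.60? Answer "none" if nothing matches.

Entries matching 8.253.142.60:
  8.0.0.0/6 (8.0.0.0 - 11.255.255.255)
  8.252.0.0/14 (8.252.0.0 - 8.255.255.255)
  8.253.128.0/17 (8.253.128.0 - 8.253.255.255)
Most specific is 8.253.128.0/17.

8.253.128.0/17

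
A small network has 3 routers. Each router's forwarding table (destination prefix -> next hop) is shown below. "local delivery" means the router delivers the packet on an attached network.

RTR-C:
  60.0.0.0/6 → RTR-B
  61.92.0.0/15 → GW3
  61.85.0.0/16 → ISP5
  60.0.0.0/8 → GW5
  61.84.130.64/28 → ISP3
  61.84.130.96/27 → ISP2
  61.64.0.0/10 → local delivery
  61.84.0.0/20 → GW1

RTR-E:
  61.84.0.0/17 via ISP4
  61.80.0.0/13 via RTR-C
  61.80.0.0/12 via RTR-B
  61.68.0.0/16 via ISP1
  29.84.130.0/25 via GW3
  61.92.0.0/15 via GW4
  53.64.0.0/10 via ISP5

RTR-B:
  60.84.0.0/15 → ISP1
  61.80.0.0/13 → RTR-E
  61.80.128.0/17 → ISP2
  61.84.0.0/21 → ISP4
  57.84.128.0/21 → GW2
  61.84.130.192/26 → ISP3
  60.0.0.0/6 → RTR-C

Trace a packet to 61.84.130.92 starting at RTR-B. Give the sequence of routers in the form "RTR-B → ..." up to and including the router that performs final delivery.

At RTR-B: longest match for 61.84.130.92 is 61.80.0.0/13 -> RTR-E
At RTR-E: longest match for 61.84.130.92 is 61.80.0.0/13 -> RTR-C
At RTR-C: longest match for 61.84.130.92 is 61.64.0.0/10 -> local delivery

RTR-B → RTR-E → RTR-C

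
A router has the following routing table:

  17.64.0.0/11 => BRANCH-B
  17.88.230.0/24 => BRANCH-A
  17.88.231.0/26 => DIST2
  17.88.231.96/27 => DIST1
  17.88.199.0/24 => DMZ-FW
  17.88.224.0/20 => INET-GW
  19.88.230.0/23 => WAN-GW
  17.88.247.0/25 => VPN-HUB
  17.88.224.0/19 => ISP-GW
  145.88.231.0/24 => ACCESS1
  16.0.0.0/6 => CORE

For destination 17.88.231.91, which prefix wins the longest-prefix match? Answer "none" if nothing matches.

17.88.224.0/20

Entries matching 17.88.231.91:
  16.0.0.0/6 (16.0.0.0 - 19.255.255.255)
  17.64.0.0/11 (17.64.0.0 - 17.95.255.255)
  17.88.224.0/19 (17.88.224.0 - 17.88.255.255)
  17.88.224.0/20 (17.88.224.0 - 17.88.239.255)
Most specific is 17.88.224.0/20.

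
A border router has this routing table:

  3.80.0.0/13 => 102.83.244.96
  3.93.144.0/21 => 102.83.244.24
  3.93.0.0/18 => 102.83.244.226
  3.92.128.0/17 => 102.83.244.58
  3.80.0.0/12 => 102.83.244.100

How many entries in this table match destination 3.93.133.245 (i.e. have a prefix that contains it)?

1

Prefixes containing 3.93.133.245:
  3.80.0.0/12 (3.80.0.0 - 3.95.255.255)
Total matching entries: 1.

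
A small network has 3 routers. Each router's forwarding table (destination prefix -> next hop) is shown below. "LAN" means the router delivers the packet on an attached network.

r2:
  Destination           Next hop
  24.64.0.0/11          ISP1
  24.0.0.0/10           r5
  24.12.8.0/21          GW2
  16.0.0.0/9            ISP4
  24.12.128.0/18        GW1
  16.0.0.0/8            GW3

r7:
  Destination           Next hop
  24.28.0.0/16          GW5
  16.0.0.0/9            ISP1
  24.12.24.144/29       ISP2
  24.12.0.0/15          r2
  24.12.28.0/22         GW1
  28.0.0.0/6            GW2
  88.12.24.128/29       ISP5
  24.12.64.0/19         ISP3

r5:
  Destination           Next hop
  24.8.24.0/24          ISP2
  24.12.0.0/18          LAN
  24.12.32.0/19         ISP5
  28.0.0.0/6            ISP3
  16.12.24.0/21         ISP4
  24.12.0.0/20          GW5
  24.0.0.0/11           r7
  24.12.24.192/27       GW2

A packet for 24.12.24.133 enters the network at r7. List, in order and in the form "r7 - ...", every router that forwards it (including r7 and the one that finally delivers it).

At r7: longest match for 24.12.24.133 is 24.12.0.0/15 -> r2
At r2: longest match for 24.12.24.133 is 24.0.0.0/10 -> r5
At r5: longest match for 24.12.24.133 is 24.12.0.0/18 -> LAN

r7 - r2 - r5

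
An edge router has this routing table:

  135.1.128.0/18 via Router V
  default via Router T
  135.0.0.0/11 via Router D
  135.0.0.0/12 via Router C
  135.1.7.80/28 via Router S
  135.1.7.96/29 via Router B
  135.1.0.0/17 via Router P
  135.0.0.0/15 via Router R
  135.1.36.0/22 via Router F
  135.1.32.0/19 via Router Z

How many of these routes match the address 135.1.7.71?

5

Prefixes containing 135.1.7.71:
  0.0.0.0/0 (default, matches everything)
  135.0.0.0/11 (135.0.0.0 - 135.31.255.255)
  135.0.0.0/12 (135.0.0.0 - 135.15.255.255)
  135.0.0.0/15 (135.0.0.0 - 135.1.255.255)
  135.1.0.0/17 (135.1.0.0 - 135.1.127.255)
Total matching entries: 5.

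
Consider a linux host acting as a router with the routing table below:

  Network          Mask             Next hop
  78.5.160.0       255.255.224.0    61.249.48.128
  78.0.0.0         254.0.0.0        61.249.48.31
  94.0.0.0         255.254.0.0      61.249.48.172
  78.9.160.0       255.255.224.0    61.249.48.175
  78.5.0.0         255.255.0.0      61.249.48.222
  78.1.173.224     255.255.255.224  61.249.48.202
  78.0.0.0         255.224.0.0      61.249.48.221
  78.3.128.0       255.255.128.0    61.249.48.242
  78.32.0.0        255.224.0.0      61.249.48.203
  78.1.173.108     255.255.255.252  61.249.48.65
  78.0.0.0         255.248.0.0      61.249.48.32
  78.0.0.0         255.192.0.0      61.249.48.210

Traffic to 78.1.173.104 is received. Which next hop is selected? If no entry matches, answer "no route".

61.249.48.32

Routes whose prefix contains 78.1.173.104:
  78.0.0.0/7 (78.0.0.0 - 79.255.255.255) -> 61.249.48.31
  78.0.0.0/10 (78.0.0.0 - 78.63.255.255) -> 61.249.48.210
  78.0.0.0/11 (78.0.0.0 - 78.31.255.255) -> 61.249.48.221
  78.0.0.0/13 (78.0.0.0 - 78.7.255.255) -> 61.249.48.32
More-specific entries that do NOT match:
  78.1.173.108/30 (78.1.173.108 - 78.1.173.111) does not contain 78.1.173.104
  78.1.173.224/27 (78.1.173.224 - 78.1.173.255) does not contain 78.1.173.104
  78.5.160.0/19 (78.5.160.0 - 78.5.191.255) does not contain 78.1.173.104
  78.9.160.0/19 (78.9.160.0 - 78.9.191.255) does not contain 78.1.173.104
  78.3.128.0/17 (78.3.128.0 - 78.3.255.255) does not contain 78.1.173.104
  78.5.0.0/16 (78.5.0.0 - 78.5.255.255) does not contain 78.1.173.104
  94.0.0.0/15 (94.0.0.0 - 94.1.255.255) does not contain 78.1.173.104
Longest matching prefix is /13 -> next hop 61.249.48.32.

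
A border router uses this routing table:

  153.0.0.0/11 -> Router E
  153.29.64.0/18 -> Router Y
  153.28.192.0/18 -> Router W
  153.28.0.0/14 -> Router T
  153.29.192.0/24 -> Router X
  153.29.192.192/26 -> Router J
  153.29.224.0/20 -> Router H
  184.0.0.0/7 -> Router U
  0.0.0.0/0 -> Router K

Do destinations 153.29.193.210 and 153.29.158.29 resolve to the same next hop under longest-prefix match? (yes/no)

yes

153.29.193.210: longest match 153.28.0.0/14 -> Router T
153.29.158.29: longest match 153.28.0.0/14 -> Router T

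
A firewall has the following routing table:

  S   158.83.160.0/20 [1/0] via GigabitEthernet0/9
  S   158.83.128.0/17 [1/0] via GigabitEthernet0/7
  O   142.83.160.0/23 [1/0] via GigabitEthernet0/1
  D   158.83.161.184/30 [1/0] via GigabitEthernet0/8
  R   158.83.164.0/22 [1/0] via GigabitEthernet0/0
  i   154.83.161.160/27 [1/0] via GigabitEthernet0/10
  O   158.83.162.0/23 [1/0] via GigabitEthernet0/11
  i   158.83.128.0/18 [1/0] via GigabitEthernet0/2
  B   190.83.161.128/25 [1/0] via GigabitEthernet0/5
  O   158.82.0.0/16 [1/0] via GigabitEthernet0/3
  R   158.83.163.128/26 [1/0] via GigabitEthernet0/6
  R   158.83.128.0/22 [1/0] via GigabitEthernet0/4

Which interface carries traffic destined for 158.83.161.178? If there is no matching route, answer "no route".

Routes whose prefix contains 158.83.161.178:
  158.83.128.0/17 (158.83.128.0 - 158.83.255.255) -> GigabitEthernet0/7
  158.83.128.0/18 (158.83.128.0 - 158.83.191.255) -> GigabitEthernet0/2
  158.83.160.0/20 (158.83.160.0 - 158.83.175.255) -> GigabitEthernet0/9
More-specific entries that do NOT match:
  158.83.161.184/30 (158.83.161.184 - 158.83.161.187) does not contain 158.83.161.178
  154.83.161.160/27 (154.83.161.160 - 154.83.161.191) does not contain 158.83.161.178
  158.83.163.128/26 (158.83.163.128 - 158.83.163.191) does not contain 158.83.161.178
  190.83.161.128/25 (190.83.161.128 - 190.83.161.255) does not contain 158.83.161.178
  142.83.160.0/23 (142.83.160.0 - 142.83.161.255) does not contain 158.83.161.178
  158.83.162.0/23 (158.83.162.0 - 158.83.163.255) does not contain 158.83.161.178
  158.83.164.0/22 (158.83.164.0 - 158.83.167.255) does not contain 158.83.161.178
  158.83.128.0/22 (158.83.128.0 - 158.83.131.255) does not contain 158.83.161.178
Longest matching prefix is /20 -> interface GigabitEthernet0/9.

GigabitEthernet0/9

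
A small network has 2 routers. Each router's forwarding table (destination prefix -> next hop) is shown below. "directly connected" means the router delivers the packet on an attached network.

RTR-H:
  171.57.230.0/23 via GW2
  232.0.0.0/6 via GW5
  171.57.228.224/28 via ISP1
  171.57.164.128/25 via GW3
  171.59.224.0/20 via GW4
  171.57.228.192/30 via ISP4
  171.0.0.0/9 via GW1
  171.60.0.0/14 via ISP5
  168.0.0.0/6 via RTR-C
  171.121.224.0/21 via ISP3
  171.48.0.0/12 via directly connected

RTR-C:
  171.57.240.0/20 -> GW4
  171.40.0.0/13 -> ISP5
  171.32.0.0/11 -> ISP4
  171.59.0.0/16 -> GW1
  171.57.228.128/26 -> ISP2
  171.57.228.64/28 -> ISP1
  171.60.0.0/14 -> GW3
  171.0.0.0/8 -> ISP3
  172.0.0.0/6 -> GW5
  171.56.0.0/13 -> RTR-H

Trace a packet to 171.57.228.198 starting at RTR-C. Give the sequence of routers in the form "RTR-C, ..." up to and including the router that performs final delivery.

RTR-C, RTR-H

At RTR-C: longest match for 171.57.228.198 is 171.56.0.0/13 -> RTR-H
At RTR-H: longest match for 171.57.228.198 is 171.48.0.0/12 -> directly connected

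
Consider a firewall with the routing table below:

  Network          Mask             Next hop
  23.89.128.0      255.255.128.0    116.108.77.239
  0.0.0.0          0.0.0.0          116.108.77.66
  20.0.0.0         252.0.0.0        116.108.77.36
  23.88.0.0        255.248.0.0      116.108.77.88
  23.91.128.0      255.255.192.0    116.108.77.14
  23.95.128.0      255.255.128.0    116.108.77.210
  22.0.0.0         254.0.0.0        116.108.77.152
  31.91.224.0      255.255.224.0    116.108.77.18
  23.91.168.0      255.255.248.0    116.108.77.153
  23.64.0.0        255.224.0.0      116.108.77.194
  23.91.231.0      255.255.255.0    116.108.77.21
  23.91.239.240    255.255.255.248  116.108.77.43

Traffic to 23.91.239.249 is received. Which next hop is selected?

116.108.77.88

Routes whose prefix contains 23.91.239.249:
  0.0.0.0/0 (default, matches everything) -> 116.108.77.66
  20.0.0.0/6 (20.0.0.0 - 23.255.255.255) -> 116.108.77.36
  22.0.0.0/7 (22.0.0.0 - 23.255.255.255) -> 116.108.77.152
  23.64.0.0/11 (23.64.0.0 - 23.95.255.255) -> 116.108.77.194
  23.88.0.0/13 (23.88.0.0 - 23.95.255.255) -> 116.108.77.88
More-specific entries that do NOT match:
  23.91.239.240/29 (23.91.239.240 - 23.91.239.247) does not contain 23.91.239.249
  23.91.231.0/24 (23.91.231.0 - 23.91.231.255) does not contain 23.91.239.249
  23.91.168.0/21 (23.91.168.0 - 23.91.175.255) does not contain 23.91.239.249
  31.91.224.0/19 (31.91.224.0 - 31.91.255.255) does not contain 23.91.239.249
  23.91.128.0/18 (23.91.128.0 - 23.91.191.255) does not contain 23.91.239.249
  23.89.128.0/17 (23.89.128.0 - 23.89.255.255) does not contain 23.91.239.249
  23.95.128.0/17 (23.95.128.0 - 23.95.255.255) does not contain 23.91.239.249
Longest matching prefix is /13 -> next hop 116.108.77.88.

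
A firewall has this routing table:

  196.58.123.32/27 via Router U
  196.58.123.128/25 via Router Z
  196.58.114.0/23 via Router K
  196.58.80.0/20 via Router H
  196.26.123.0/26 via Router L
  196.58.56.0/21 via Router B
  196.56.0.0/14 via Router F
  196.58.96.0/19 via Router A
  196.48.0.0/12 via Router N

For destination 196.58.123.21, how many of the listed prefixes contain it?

Prefixes containing 196.58.123.21:
  196.48.0.0/12 (196.48.0.0 - 196.63.255.255)
  196.56.0.0/14 (196.56.0.0 - 196.59.255.255)
  196.58.96.0/19 (196.58.96.0 - 196.58.127.255)
Total matching entries: 3.

3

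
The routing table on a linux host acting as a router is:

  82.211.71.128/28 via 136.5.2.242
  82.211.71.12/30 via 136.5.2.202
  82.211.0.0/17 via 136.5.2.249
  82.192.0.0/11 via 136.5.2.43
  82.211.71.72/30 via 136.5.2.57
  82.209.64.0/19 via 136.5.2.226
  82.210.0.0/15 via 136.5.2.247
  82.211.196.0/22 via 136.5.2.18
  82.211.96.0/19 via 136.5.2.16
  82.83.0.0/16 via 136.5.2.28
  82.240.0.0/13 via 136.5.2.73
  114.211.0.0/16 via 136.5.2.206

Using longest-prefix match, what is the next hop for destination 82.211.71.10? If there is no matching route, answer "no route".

Routes whose prefix contains 82.211.71.10:
  82.192.0.0/11 (82.192.0.0 - 82.223.255.255) -> 136.5.2.43
  82.210.0.0/15 (82.210.0.0 - 82.211.255.255) -> 136.5.2.247
  82.211.0.0/17 (82.211.0.0 - 82.211.127.255) -> 136.5.2.249
More-specific entries that do NOT match:
  82.211.71.12/30 (82.211.71.12 - 82.211.71.15) does not contain 82.211.71.10
  82.211.71.72/30 (82.211.71.72 - 82.211.71.75) does not contain 82.211.71.10
  82.211.71.128/28 (82.211.71.128 - 82.211.71.143) does not contain 82.211.71.10
  82.211.196.0/22 (82.211.196.0 - 82.211.199.255) does not contain 82.211.71.10
  82.209.64.0/19 (82.209.64.0 - 82.209.95.255) does not contain 82.211.71.10
  82.211.96.0/19 (82.211.96.0 - 82.211.127.255) does not contain 82.211.71.10
Longest matching prefix is /17 -> next hop 136.5.2.249.

136.5.2.249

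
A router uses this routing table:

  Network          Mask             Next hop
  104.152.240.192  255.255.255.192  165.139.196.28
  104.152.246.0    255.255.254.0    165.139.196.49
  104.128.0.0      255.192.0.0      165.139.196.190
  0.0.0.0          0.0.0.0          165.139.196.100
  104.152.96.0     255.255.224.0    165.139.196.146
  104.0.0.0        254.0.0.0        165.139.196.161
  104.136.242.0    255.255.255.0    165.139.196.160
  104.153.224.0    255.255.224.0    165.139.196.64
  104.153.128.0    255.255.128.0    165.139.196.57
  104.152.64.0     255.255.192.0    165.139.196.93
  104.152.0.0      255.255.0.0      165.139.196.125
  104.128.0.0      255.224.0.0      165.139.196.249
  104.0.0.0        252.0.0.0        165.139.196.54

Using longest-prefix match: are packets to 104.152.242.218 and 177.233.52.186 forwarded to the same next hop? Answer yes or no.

no

104.152.242.218: longest match 104.152.0.0/16 -> 165.139.196.125
177.233.52.186: longest match 0.0.0.0/0 -> 165.139.196.100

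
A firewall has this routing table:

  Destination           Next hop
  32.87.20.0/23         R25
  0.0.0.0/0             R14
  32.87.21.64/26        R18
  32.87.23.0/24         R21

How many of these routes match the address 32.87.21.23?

2

Prefixes containing 32.87.21.23:
  0.0.0.0/0 (default, matches everything)
  32.87.20.0/23 (32.87.20.0 - 32.87.21.255)
Total matching entries: 2.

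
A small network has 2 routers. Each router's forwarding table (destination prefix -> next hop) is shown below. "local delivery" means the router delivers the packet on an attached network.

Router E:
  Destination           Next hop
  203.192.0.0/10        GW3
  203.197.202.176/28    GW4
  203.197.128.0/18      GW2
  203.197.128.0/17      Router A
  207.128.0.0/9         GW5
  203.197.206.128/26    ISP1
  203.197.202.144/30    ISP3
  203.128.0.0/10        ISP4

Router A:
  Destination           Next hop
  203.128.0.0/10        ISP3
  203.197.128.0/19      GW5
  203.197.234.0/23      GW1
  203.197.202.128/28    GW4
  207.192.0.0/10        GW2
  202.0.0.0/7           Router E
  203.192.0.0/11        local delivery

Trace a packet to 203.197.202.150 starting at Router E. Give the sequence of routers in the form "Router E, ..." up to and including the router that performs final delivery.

Router E, Router A

At Router E: longest match for 203.197.202.150 is 203.197.128.0/17 -> Router A
At Router A: longest match for 203.197.202.150 is 203.192.0.0/11 -> local delivery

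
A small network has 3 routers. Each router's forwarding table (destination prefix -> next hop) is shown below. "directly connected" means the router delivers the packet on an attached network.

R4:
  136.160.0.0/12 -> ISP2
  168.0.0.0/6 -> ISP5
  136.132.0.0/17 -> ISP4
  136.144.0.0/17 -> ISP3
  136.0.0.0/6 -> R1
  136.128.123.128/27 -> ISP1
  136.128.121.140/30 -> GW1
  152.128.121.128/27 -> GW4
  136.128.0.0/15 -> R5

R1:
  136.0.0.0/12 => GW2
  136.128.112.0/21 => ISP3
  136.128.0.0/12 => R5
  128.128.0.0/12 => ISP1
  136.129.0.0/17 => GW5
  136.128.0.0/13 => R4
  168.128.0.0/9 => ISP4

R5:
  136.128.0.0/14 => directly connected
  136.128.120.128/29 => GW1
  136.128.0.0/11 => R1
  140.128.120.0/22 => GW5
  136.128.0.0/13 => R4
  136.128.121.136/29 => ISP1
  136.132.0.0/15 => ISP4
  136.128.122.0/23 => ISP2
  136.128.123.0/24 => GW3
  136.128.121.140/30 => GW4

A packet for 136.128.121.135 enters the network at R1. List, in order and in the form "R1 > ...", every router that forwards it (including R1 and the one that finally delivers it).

R1 > R4 > R5

At R1: longest match for 136.128.121.135 is 136.128.0.0/13 -> R4
At R4: longest match for 136.128.121.135 is 136.128.0.0/15 -> R5
At R5: longest match for 136.128.121.135 is 136.128.0.0/14 -> directly connected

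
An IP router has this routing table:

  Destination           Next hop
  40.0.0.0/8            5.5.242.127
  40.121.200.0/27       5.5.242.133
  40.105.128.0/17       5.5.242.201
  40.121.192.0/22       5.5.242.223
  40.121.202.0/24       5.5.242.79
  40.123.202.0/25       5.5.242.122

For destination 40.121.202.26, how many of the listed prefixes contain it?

Prefixes containing 40.121.202.26:
  40.0.0.0/8 (40.0.0.0 - 40.255.255.255)
  40.121.202.0/24 (40.121.202.0 - 40.121.202.255)
Total matching entries: 2.

2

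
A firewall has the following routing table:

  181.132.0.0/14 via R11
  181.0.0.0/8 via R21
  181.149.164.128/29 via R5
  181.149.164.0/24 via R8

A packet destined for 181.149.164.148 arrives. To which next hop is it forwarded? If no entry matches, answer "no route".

Routes whose prefix contains 181.149.164.148:
  181.0.0.0/8 (181.0.0.0 - 181.255.255.255) -> R21
  181.149.164.0/24 (181.149.164.0 - 181.149.164.255) -> R8
More-specific entries that do NOT match:
  181.149.164.128/29 (181.149.164.128 - 181.149.164.135) does not contain 181.149.164.148
Longest matching prefix is /24 -> next hop R8.

R8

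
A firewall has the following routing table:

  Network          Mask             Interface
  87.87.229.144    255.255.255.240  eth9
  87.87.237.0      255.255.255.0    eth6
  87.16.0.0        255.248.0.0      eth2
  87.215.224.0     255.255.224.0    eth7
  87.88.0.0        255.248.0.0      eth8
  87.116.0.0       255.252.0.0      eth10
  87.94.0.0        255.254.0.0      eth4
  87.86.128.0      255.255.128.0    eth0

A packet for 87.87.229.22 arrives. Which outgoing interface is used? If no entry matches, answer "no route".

no route

No entry's prefix contains 87.87.229.22; there is no default route.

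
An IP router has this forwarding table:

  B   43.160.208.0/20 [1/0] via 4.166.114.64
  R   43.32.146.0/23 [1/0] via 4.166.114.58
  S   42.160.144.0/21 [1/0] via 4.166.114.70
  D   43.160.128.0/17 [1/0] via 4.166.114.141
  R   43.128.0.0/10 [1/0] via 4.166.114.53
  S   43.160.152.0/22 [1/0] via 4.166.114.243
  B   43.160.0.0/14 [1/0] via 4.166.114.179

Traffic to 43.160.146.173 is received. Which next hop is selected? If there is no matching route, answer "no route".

Routes whose prefix contains 43.160.146.173:
  43.128.0.0/10 (43.128.0.0 - 43.191.255.255) -> 4.166.114.53
  43.160.0.0/14 (43.160.0.0 - 43.163.255.255) -> 4.166.114.179
  43.160.128.0/17 (43.160.128.0 - 43.160.255.255) -> 4.166.114.141
More-specific entries that do NOT match:
  43.32.146.0/23 (43.32.146.0 - 43.32.147.255) does not contain 43.160.146.173
  43.160.152.0/22 (43.160.152.0 - 43.160.155.255) does not contain 43.160.146.173
  42.160.144.0/21 (42.160.144.0 - 42.160.151.255) does not contain 43.160.146.173
  43.160.208.0/20 (43.160.208.0 - 43.160.223.255) does not contain 43.160.146.173
Longest matching prefix is /17 -> next hop 4.166.114.141.

4.166.114.141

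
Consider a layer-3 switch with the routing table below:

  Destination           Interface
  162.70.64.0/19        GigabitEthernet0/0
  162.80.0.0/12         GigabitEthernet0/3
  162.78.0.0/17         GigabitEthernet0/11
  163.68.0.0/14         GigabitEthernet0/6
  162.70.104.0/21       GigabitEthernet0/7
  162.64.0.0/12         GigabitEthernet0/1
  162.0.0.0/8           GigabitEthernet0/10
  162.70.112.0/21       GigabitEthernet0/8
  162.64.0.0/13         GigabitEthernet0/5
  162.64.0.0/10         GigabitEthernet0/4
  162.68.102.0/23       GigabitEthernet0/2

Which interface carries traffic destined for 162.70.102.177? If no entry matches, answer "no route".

GigabitEthernet0/5

Routes whose prefix contains 162.70.102.177:
  162.0.0.0/8 (162.0.0.0 - 162.255.255.255) -> GigabitEthernet0/10
  162.64.0.0/10 (162.64.0.0 - 162.127.255.255) -> GigabitEthernet0/4
  162.64.0.0/12 (162.64.0.0 - 162.79.255.255) -> GigabitEthernet0/1
  162.64.0.0/13 (162.64.0.0 - 162.71.255.255) -> GigabitEthernet0/5
More-specific entries that do NOT match:
  162.68.102.0/23 (162.68.102.0 - 162.68.103.255) does not contain 162.70.102.177
  162.70.104.0/21 (162.70.104.0 - 162.70.111.255) does not contain 162.70.102.177
  162.70.112.0/21 (162.70.112.0 - 162.70.119.255) does not contain 162.70.102.177
  162.70.64.0/19 (162.70.64.0 - 162.70.95.255) does not contain 162.70.102.177
  162.78.0.0/17 (162.78.0.0 - 162.78.127.255) does not contain 162.70.102.177
  163.68.0.0/14 (163.68.0.0 - 163.71.255.255) does not contain 162.70.102.177
Longest matching prefix is /13 -> interface GigabitEthernet0/5.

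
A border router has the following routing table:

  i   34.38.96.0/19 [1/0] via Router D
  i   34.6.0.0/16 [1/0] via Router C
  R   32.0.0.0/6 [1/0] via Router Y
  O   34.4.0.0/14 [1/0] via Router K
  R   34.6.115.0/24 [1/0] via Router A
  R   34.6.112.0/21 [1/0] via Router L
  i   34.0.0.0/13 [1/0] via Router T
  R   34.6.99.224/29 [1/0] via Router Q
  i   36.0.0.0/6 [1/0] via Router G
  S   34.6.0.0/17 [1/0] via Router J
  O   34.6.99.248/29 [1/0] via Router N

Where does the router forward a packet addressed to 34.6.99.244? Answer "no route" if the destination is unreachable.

Router J

Routes whose prefix contains 34.6.99.244:
  32.0.0.0/6 (32.0.0.0 - 35.255.255.255) -> Router Y
  34.0.0.0/13 (34.0.0.0 - 34.7.255.255) -> Router T
  34.4.0.0/14 (34.4.0.0 - 34.7.255.255) -> Router K
  34.6.0.0/16 (34.6.0.0 - 34.6.255.255) -> Router C
  34.6.0.0/17 (34.6.0.0 - 34.6.127.255) -> Router J
More-specific entries that do NOT match:
  34.6.99.224/29 (34.6.99.224 - 34.6.99.231) does not contain 34.6.99.244
  34.6.99.248/29 (34.6.99.248 - 34.6.99.255) does not contain 34.6.99.244
  34.6.115.0/24 (34.6.115.0 - 34.6.115.255) does not contain 34.6.99.244
  34.6.112.0/21 (34.6.112.0 - 34.6.119.255) does not contain 34.6.99.244
  34.38.96.0/19 (34.38.96.0 - 34.38.127.255) does not contain 34.6.99.244
Longest matching prefix is /17 -> next hop Router J.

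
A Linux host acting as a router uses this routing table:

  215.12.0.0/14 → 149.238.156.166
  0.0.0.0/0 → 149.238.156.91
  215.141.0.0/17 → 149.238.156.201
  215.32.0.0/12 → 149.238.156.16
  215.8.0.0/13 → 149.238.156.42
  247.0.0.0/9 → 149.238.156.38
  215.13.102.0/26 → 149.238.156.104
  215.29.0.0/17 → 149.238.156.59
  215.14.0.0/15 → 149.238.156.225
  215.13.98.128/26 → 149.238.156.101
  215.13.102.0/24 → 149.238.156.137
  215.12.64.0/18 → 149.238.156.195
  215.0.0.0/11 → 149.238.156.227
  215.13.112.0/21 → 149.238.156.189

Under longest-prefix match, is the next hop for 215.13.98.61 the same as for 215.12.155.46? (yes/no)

215.13.98.61: longest match 215.12.0.0/14 -> 149.238.156.166
215.12.155.46: longest match 215.12.0.0/14 -> 149.238.156.166

yes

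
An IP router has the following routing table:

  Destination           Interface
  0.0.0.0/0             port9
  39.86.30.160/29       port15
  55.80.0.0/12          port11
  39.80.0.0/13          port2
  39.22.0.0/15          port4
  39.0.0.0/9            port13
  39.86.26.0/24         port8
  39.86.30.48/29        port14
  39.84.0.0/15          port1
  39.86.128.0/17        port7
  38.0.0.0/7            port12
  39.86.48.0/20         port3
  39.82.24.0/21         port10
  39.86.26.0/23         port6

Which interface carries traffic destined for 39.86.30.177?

Routes whose prefix contains 39.86.30.177:
  0.0.0.0/0 (default, matches everything) -> port9
  38.0.0.0/7 (38.0.0.0 - 39.255.255.255) -> port12
  39.0.0.0/9 (39.0.0.0 - 39.127.255.255) -> port13
  39.80.0.0/13 (39.80.0.0 - 39.87.255.255) -> port2
More-specific entries that do NOT match:
  39.86.30.160/29 (39.86.30.160 - 39.86.30.167) does not contain 39.86.30.177
  39.86.30.48/29 (39.86.30.48 - 39.86.30.55) does not contain 39.86.30.177
  39.86.26.0/24 (39.86.26.0 - 39.86.26.255) does not contain 39.86.30.177
  39.86.26.0/23 (39.86.26.0 - 39.86.27.255) does not contain 39.86.30.177
  39.82.24.0/21 (39.82.24.0 - 39.82.31.255) does not contain 39.86.30.177
  39.86.48.0/20 (39.86.48.0 - 39.86.63.255) does not contain 39.86.30.177
  39.86.128.0/17 (39.86.128.0 - 39.86.255.255) does not contain 39.86.30.177
  39.22.0.0/15 (39.22.0.0 - 39.23.255.255) does not contain 39.86.30.177
  39.84.0.0/15 (39.84.0.0 - 39.85.255.255) does not contain 39.86.30.177
Longest matching prefix is /13 -> interface port2.

port2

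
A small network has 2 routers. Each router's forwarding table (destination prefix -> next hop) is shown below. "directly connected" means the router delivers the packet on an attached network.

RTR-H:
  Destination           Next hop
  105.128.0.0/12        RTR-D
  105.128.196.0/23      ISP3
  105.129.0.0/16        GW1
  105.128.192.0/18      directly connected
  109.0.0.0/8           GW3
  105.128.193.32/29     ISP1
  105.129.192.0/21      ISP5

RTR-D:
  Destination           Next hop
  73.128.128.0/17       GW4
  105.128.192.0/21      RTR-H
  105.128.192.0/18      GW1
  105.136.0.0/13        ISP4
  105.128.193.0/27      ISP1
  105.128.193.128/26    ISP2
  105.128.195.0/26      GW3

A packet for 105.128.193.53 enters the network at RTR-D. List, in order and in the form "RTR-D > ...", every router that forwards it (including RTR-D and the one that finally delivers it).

RTR-D > RTR-H

At RTR-D: longest match for 105.128.193.53 is 105.128.192.0/21 -> RTR-H
At RTR-H: longest match for 105.128.193.53 is 105.128.192.0/18 -> directly connected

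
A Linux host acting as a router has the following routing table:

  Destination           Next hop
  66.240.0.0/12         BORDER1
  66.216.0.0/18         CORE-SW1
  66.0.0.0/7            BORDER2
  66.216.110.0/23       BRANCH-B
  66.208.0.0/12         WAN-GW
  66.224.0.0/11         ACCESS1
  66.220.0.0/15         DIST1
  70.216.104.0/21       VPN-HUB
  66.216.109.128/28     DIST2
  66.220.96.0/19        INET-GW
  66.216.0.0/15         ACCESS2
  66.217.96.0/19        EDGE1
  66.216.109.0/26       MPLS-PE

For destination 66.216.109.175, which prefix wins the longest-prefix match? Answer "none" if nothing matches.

Entries matching 66.216.109.175:
  66.0.0.0/7 (66.0.0.0 - 67.255.255.255)
  66.208.0.0/12 (66.208.0.0 - 66.223.255.255)
  66.216.0.0/15 (66.216.0.0 - 66.217.255.255)
Most specific is 66.216.0.0/15.

66.216.0.0/15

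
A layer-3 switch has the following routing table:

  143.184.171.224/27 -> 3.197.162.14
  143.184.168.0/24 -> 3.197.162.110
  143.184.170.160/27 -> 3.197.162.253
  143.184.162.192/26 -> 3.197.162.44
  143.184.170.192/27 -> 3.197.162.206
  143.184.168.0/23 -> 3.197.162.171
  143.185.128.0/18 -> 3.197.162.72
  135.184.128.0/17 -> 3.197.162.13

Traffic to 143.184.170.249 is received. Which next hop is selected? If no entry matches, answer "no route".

No entry's prefix contains 143.184.170.249; there is no default route.

no route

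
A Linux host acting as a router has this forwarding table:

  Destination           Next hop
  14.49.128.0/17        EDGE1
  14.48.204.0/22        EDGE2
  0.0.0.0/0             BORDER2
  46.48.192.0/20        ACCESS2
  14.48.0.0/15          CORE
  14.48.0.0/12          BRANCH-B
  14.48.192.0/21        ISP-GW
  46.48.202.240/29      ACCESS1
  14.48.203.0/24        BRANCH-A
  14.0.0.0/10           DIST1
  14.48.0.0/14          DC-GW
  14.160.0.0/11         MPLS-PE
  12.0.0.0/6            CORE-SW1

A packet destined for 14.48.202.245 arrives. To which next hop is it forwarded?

CORE

Routes whose prefix contains 14.48.202.245:
  0.0.0.0/0 (default, matches everything) -> BORDER2
  12.0.0.0/6 (12.0.0.0 - 15.255.255.255) -> CORE-SW1
  14.0.0.0/10 (14.0.0.0 - 14.63.255.255) -> DIST1
  14.48.0.0/12 (14.48.0.0 - 14.63.255.255) -> BRANCH-B
  14.48.0.0/14 (14.48.0.0 - 14.51.255.255) -> DC-GW
  14.48.0.0/15 (14.48.0.0 - 14.49.255.255) -> CORE
More-specific entries that do NOT match:
  46.48.202.240/29 (46.48.202.240 - 46.48.202.247) does not contain 14.48.202.245
  14.48.203.0/24 (14.48.203.0 - 14.48.203.255) does not contain 14.48.202.245
  14.48.204.0/22 (14.48.204.0 - 14.48.207.255) does not contain 14.48.202.245
  14.48.192.0/21 (14.48.192.0 - 14.48.199.255) does not contain 14.48.202.245
  46.48.192.0/20 (46.48.192.0 - 46.48.207.255) does not contain 14.48.202.245
  14.49.128.0/17 (14.49.128.0 - 14.49.255.255) does not contain 14.48.202.245
Longest matching prefix is /15 -> next hop CORE.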